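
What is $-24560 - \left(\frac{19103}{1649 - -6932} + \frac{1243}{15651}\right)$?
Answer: $- \frac{3298747880596}{134301231} \approx -24562.0$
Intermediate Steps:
$-24560 - \left(\frac{19103}{1649 - -6932} + \frac{1243}{15651}\right) = -24560 - \left(\frac{19103}{1649 + 6932} + 1243 \cdot \frac{1}{15651}\right) = -24560 - \left(\frac{19103}{8581} + \frac{1243}{15651}\right) = -24560 - \frac{309647236}{134301231} = - \frac{3298747880596}{134301231}$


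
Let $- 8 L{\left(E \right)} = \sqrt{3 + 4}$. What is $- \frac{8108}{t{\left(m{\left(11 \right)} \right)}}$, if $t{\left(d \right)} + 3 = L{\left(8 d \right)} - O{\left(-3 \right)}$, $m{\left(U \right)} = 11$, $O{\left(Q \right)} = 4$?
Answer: $\frac{518912}{447} - \frac{64864 \sqrt{7}}{3129} \approx 1106.0$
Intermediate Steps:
$L{\left(E \right)} = - \frac{\sqrt{7}}{8}$ ($L{\left(E \right)} = - \frac{\sqrt{3 + 4}}{8} = - \frac{\sqrt{7}}{8}$)
$t{\left(d \right)} = -7 - \frac{\sqrt{7}}{8}$ ($t{\left(d \right)} = -3 - \left(4 + \frac{\sqrt{7}}{8}\right) = -7 - \frac{\sqrt{7}}{8}$)
$- \frac{8108}{t{\left(m{\left(11 \right)} \right)}} = - \frac{8108}{-7 - \frac{\sqrt{7}}{8}}$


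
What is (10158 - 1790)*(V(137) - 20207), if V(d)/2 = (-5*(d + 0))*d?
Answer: -1739682096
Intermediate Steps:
V(d) = -10*d² (V(d) = 2*((-5*(d + 0))*d) = 2*((-5*d)*d) = 2*(-5*d²) = -10*d²)
(10158 - 1790)*(V(137) - 20207) = (10158 - 1790)*(-10*137² - 20207) = 8368*(-10*18769 - 20207) = 8368*(-187690 - 20207) = 8368*(-207897) = -1739682096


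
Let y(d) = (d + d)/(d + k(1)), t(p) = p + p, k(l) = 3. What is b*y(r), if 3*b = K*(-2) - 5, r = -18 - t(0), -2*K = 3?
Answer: -8/5 ≈ -1.6000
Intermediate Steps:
K = -3/2 (K = -½*3 = -3/2 ≈ -1.5000)
t(p) = 2*p
r = -18 (r = -18 - 2*0 = -18 - 1*0 = -18 + 0 = -18)
y(d) = 2*d/(3 + d) (y(d) = (d + d)/(d + 3) = (2*d)/(3 + d) = 2*d/(3 + d))
b = -⅔ (b = (-3/2*(-2) - 5)/3 = (3 - 5)/3 = (⅓)*(-2) = -⅔ ≈ -0.66667)
b*y(r) = -4*(-18)/(3*(3 - 18)) = -4*(-18)/(3*(-15)) = -4*(-18)*(-1)/(3*15) = -⅔*12/5 = -8/5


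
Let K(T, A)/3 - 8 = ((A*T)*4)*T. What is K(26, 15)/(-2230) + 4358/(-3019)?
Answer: -188571358/3366185 ≈ -56.019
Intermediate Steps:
K(T, A) = 24 + 12*A*T**2 (K(T, A) = 24 + 3*(((A*T)*4)*T) = 24 + 3*((4*A*T)*T) = 24 + 3*(4*A*T**2) = 24 + 12*A*T**2)
K(26, 15)/(-2230) + 4358/(-3019) = (24 + 12*15*26**2)/(-2230) + 4358/(-3019) = (24 + 12*15*676)*(-1/2230) + 4358*(-1/3019) = (24 + 121680)*(-1/2230) - 4358/3019 = 121704*(-1/2230) - 4358/3019 = -60852/1115 - 4358/3019 = -188571358/3366185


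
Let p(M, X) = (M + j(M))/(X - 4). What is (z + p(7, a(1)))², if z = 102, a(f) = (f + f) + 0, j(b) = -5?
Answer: 10201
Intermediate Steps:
a(f) = 2*f (a(f) = 2*f + 0 = 2*f)
p(M, X) = (-5 + M)/(-4 + X) (p(M, X) = (M - 5)/(X - 4) = (-5 + M)/(-4 + X))
(z + p(7, a(1)))² = (102 + (-5 + 7)/(-4 + 2*1))² = (102 + 2/(-4 + 2))² = (102 + 2/(-2))² = (102 - ½*2)² = (102 - 1)² = 101² = 10201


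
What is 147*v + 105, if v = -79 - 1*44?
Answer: -17976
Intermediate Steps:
v = -123 (v = -79 - 44 = -123)
147*v + 105 = 147*(-123) + 105 = -18081 + 105 = -17976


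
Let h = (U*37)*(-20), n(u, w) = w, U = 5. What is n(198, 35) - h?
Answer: 3735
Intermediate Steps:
h = -3700 (h = (5*37)*(-20) = 185*(-20) = -3700)
n(198, 35) - h = 35 - 1*(-3700) = 35 + 3700 = 3735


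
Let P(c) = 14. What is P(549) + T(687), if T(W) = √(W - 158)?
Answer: 37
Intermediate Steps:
T(W) = √(-158 + W)
P(549) + T(687) = 14 + √(-158 + 687) = 14 + √529 = 14 + 23 = 37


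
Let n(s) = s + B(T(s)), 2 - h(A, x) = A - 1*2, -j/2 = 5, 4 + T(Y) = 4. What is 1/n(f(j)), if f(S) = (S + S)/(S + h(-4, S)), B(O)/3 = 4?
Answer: 1/22 ≈ 0.045455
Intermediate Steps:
T(Y) = 0 (T(Y) = -4 + 4 = 0)
j = -10 (j = -2*5 = -10)
h(A, x) = 4 - A (h(A, x) = 2 - (A - 1*2) = 2 - (A - 2) = 2 - (-2 + A) = 2 + (2 - A) = 4 - A)
B(O) = 12 (B(O) = 3*4 = 12)
f(S) = 2*S/(8 + S) (f(S) = (S + S)/(S + (4 - 1*(-4))) = (2*S)/(S + (4 + 4)) = (2*S)/(S + 8) = (2*S)/(8 + S) = 2*S/(8 + S))
n(s) = 12 + s (n(s) = s + 12 = 12 + s)
1/n(f(j)) = 1/(12 + 2*(-10)/(8 - 10)) = 1/(12 + 2*(-10)/(-2)) = 1/(12 + 2*(-10)*(-½)) = 1/(12 + 10) = 1/22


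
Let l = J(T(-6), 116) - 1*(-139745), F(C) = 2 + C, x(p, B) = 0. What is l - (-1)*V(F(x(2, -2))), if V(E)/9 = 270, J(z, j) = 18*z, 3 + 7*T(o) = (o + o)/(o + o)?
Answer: 995189/7 ≈ 1.4217e+5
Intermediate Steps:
T(o) = -2/7 (T(o) = -3/7 + ((o + o)/(o + o))/7 = -3/7 + ((2*o)/((2*o)))/7 = -3/7 + ((2*o)*(1/(2*o)))/7 = -3/7 + (⅐)*1 = -3/7 + ⅐ = -2/7)
V(E) = 2430 (V(E) = 9*270 = 2430)
l = 978179/7 (l = 18*(-2/7) - 1*(-139745) = -36/7 + 139745 = 978179/7 ≈ 1.3974e+5)
l - (-1)*V(F(x(2, -2))) = 978179/7 - (-1)*2430 = 978179/7 - 1*(-2430) = 978179/7 + 2430 = 995189/7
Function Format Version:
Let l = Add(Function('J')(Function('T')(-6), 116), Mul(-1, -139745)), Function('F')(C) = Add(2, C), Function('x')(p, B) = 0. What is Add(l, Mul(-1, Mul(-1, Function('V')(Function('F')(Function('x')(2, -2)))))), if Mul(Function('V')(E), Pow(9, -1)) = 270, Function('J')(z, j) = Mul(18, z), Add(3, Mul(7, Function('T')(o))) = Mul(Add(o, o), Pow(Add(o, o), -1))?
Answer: Rational(995189, 7) ≈ 1.4217e+5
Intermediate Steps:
Function('T')(o) = Rational(-2, 7) (Function('T')(o) = Add(Rational(-3, 7), Mul(Rational(1, 7), Mul(Add(o, o), Pow(Add(o, o), -1)))) = Add(Rational(-3, 7), Mul(Rational(1, 7), Mul(Mul(2, o), Pow(Mul(2, o), -1)))) = Add(Rational(-3, 7), Mul(Rational(1, 7), Mul(Mul(2, o), Mul(Rational(1, 2), Pow(o, -1))))) = Add(Rational(-3, 7), Mul(Rational(1, 7), 1)) = Add(Rational(-3, 7), Rational(1, 7)) = Rational(-2, 7))
Function('V')(E) = 2430 (Function('V')(E) = Mul(9, 270) = 2430)
l = Rational(978179, 7) (l = Add(Mul(18, Rational(-2, 7)), Mul(-1, -139745)) = Add(Rational(-36, 7), 139745) = Rational(978179, 7) ≈ 1.3974e+5)
Add(l, Mul(-1, Mul(-1, Function('V')(Function('F')(Function('x')(2, -2)))))) = Add(Rational(978179, 7), Mul(-1, Mul(-1, 2430))) = Add(Rational(978179, 7), Mul(-1, -2430)) = Add(Rational(978179, 7), 2430) = Rational(995189, 7)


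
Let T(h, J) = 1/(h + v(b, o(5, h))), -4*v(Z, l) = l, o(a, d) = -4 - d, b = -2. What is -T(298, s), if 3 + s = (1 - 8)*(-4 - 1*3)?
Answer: -2/747 ≈ -0.0026774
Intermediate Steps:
v(Z, l) = -l/4
s = 46 (s = -3 + (1 - 8)*(-4 - 1*3) = -3 - 7*(-4 - 3) = -3 - 7*(-7) = -3 + 49 = 46)
T(h, J) = 1/(1 + 5*h/4) (T(h, J) = 1/(h - (-4 - h)/4) = 1/(h + (1 + h/4)) = 1/(1 + 5*h/4))
-T(298, s) = -4/(4 + 5*298) = -4/(4 + 1490) = -4/1494 = -1*2/747 = -2/747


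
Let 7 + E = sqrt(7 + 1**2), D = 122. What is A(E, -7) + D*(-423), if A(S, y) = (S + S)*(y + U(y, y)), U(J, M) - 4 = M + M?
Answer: -51368 - 68*sqrt(2) ≈ -51464.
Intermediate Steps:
U(J, M) = 4 + 2*M (U(J, M) = 4 + (M + M) = 4 + 2*M)
E = -7 + 2*sqrt(2) (E = -7 + sqrt(7 + 1**2) = -7 + sqrt(7 + 1) = -7 + sqrt(8) = -7 + 2*sqrt(2) ≈ -4.1716)
A(S, y) = 2*S*(4 + 3*y) (A(S, y) = (S + S)*(y + (4 + 2*y)) = (2*S)*(4 + 3*y) = 2*S*(4 + 3*y))
A(E, -7) + D*(-423) = 2*(-7 + 2*sqrt(2))*(4 + 3*(-7)) + 122*(-423) = 2*(-7 + 2*sqrt(2))*(4 - 21) - 51606 = 2*(-7 + 2*sqrt(2))*(-17) - 51606 = (238 - 68*sqrt(2)) - 51606 = -51368 - 68*sqrt(2)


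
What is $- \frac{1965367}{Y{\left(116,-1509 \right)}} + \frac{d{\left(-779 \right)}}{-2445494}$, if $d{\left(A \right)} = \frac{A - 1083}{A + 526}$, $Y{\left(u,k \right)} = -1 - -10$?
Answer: $- \frac{607996090605076}{2784194919} \approx -2.1837 \cdot 10^{5}$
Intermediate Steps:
$Y{\left(u,k \right)} = 9$ ($Y{\left(u,k \right)} = -1 + 10 = 9$)
$d{\left(A \right)} = \frac{-1083 + A}{526 + A}$
$- \frac{1965367}{Y{\left(116,-1509 \right)}} + \frac{d{\left(-779 \right)}}{-2445494} = - \frac{1965367}{9} + \frac{\frac{1}{526 - 779} \left(-1083 - 779\right)}{-2445494} = \left(-1965367\right) \frac{1}{9} + \frac{1}{-253} \left(-1862\right) \left(- \frac{1}{2445494}\right) = - \frac{1965367}{9} + \left(- \frac{1}{253}\right) \left(-1862\right) \left(- \frac{1}{2445494}\right) = - \frac{1965367}{9} + \frac{1862}{253} \left(- \frac{1}{2445494}\right) = - \frac{1965367}{9} - \frac{931}{309354991} = - \frac{607996090605076}{2784194919}$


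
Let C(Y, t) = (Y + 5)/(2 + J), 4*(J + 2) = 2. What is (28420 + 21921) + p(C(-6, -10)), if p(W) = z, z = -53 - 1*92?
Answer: 50196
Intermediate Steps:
J = -3/2 (J = -2 + (¼)*2 = -2 + ½ = -3/2 ≈ -1.5000)
C(Y, t) = 10 + 2*Y (C(Y, t) = (Y + 5)/(2 - 3/2) = (5 + Y)/(½) = (5 + Y)*2 = 10 + 2*Y)
z = -145 (z = -53 - 92 = -145)
p(W) = -145
(28420 + 21921) + p(C(-6, -10)) = (28420 + 21921) - 145 = 50341 - 145 = 50196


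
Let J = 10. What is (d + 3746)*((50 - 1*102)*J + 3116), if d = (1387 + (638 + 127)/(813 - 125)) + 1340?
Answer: 2890768661/172 ≈ 1.6807e+7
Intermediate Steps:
d = 1876941/688 (d = (1387 + 765/688) + 1340 = 955021/688 + 1340 = 1876941/688 ≈ 2728.1)
(d + 3746)*((50 - 1*102)*J + 3116) = (1876941/688 + 3746)*((50 - 1*102)*10 + 3116) = 4454189*((50 - 102)*10 + 3116)/688 = 4454189*(-52*10 + 3116)/688 = 4454189*(-520 + 3116)/688 = (4454189/688)*2596 = 2890768661/172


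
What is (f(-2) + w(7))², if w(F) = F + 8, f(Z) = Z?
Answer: 169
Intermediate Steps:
w(F) = 8 + F
(f(-2) + w(7))² = (-2 + (8 + 7))² = (-2 + 15)² = 13² = 169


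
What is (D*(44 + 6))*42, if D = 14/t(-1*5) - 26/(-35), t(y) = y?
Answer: -4320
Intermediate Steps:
D = -72/35 (D = 14/((-1*5)) - 26/(-35) = 14/(-5) - 26*(-1/35) = 14*(-⅕) + 26/35 = -14/5 + 26/35 = -72/35 ≈ -2.0571)
(D*(44 + 6))*42 = -72*(44 + 6)/35*42 = -72/35*50*42 = -720/7*42 = -4320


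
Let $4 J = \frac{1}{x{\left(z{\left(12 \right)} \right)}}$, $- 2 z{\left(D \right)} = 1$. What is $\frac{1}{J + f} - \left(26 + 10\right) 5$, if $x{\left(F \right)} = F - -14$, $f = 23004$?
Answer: $- \frac{223599006}{1242217} \approx -180.0$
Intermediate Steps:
$z{\left(D \right)} = - \frac{1}{2}$ ($z{\left(D \right)} = \left(- \frac{1}{2}\right) 1 = - \frac{1}{2}$)
$x{\left(F \right)} = 14 + F$ ($x{\left(F \right)} = F + 14 = 14 + F$)
$J = \frac{1}{54}$ ($J = \frac{1}{4 \left(14 - \frac{1}{2}\right)} = \frac{1}{4 \cdot \frac{27}{2}} = \frac{1}{4} \cdot \frac{2}{27} = \frac{1}{54} \approx 0.018519$)
$\frac{1}{J + f} - \left(26 + 10\right) 5 = \frac{1}{\frac{1}{54} + 23004} - \left(26 + 10\right) 5 = \frac{1}{\frac{1242217}{54}} - 36 \cdot 5 = \frac{54}{1242217} - 180 = - \frac{223599006}{1242217}$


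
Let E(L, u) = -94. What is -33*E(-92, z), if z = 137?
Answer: 3102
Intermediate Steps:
-33*E(-92, z) = -33*(-94) = 3102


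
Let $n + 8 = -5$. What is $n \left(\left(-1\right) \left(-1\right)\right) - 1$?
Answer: $-14$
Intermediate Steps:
$n = -13$ ($n = -8 - 5 = -13$)
$n \left(\left(-1\right) \left(-1\right)\right) - 1 = - 13 \left(\left(-1\right) \left(-1\right)\right) - 1 = \left(-13\right) 1 - 1 = -13 - 1 = -14$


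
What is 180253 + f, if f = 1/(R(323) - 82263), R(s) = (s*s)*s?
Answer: 6059385569013/33616004 ≈ 1.8025e+5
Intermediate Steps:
R(s) = s³ (R(s) = s²*s = s³)
f = 1/33616004 (f = 1/(323³ - 82263) = 1/(33698267 - 82263) = 1/33616004 ≈ 2.9748e-8)
180253 + f = 180253 + 1/33616004 = 6059385569013/33616004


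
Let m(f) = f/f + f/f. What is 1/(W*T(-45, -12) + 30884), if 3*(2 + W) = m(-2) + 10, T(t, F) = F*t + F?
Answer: 1/31940 ≈ 3.1309e-5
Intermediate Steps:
T(t, F) = F + F*t
m(f) = 2 (m(f) = 1 + 1 = 2)
W = 2 (W = -2 + (2 + 10)/3 = -2 + (⅓)*12 = -2 + 4 = 2)
1/(W*T(-45, -12) + 30884) = 1/(2*(-12*(1 - 45)) + 30884) = 1/(2*(-12*(-44)) + 30884) = 1/(2*528 + 30884) = 1/(1056 + 30884) = 1/31940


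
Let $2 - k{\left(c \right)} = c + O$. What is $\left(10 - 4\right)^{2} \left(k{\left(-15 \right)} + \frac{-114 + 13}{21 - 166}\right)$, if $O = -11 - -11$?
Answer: $\frac{92376}{145} \approx 637.08$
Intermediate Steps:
$O = 0$ ($O = -11 + 11 = 0$)
$k{\left(c \right)} = 2 - c$ ($k{\left(c \right)} = 2 - \left(c + 0\right) = 2 - c$)
$\left(10 - 4\right)^{2} \left(k{\left(-15 \right)} + \frac{-114 + 13}{21 - 166}\right) = \left(10 - 4\right)^{2} \left(\left(2 - -15\right) + \frac{-114 + 13}{21 - 166}\right) = 6^{2} \left(\left(2 + 15\right) - \frac{101}{-145}\right) = 36 \left(17 - - \frac{101}{145}\right) = 36 \left(17 + \frac{101}{145}\right) = 36 \cdot \frac{2566}{145} = \frac{92376}{145}$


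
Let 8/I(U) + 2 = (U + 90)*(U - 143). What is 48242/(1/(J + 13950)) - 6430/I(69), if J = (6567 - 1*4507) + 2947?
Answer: 923982124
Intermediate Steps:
J = 5007 (J = (6567 - 4507) + 2947 = 2060 + 2947 = 5007)
I(U) = 8/(-2 + (-143 + U)*(90 + U)) (I(U) = 8/(-2 + (U + 90)*(U - 143)) = 8/(-2 + (90 + U)*(-143 + U)) = 8/(-2 + (-143 + U)*(90 + U)))
48242/(1/(J + 13950)) - 6430/I(69) = 48242/(1/(5007 + 13950)) - 6430/(8/(-12872 + 69**2 - 53*69)) = 48242/(1/18957) - 6430/(8/(-12872 + 4761 - 3657)) = 48242/(1/18957) - 6430/(8/(-11768)) = 48242*18957 - 6430/(8*(-1/11768)) = 914523594 - 6430/(-1/1471) = 914523594 - 6430*(-1471) = 914523594 + 9458530 = 923982124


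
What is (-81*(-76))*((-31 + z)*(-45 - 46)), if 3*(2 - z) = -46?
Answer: 7656012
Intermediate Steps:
z = 52/3 (z = 2 - ⅓*(-46) = 2 + 46/3 = 52/3 ≈ 17.333)
(-81*(-76))*((-31 + z)*(-45 - 46)) = (-81*(-76))*((-31 + 52/3)*(-45 - 46)) = 6156*(-41/3*(-91)) = 6156*(3731/3) = 7656012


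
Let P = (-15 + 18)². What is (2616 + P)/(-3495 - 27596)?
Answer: -2625/31091 ≈ -0.084430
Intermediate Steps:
P = 9 (P = 3² = 9)
(2616 + P)/(-3495 - 27596) = (2616 + 9)/(-3495 - 27596) = 2625/(-31091) = 2625*(-1/31091) = -2625/31091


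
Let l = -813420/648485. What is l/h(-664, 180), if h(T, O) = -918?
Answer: 9038/6614547 ≈ 0.0013664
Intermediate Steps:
l = -162684/129697 (l = -813420*1/648485 = -162684/129697 ≈ -1.2543)
l/h(-664, 180) = -162684/129697/(-918) = -162684/129697*(-1/918) = 9038/6614547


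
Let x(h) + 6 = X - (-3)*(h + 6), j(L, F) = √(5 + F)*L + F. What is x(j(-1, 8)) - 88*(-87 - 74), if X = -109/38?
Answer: 539643/38 - 3*√13 ≈ 14190.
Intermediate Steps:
j(L, F) = F + L*√(5 + F) (j(L, F) = L*√(5 + F) + F = F + L*√(5 + F))
X = -109/38 (X = -109*1/38 = -109/38 ≈ -2.8684)
x(h) = 347/38 + 3*h (x(h) = -6 + (-109/38 - (-3)*(h + 6)) = -6 + (-109/38 - (-3)*(6 + h)) = -6 + (-109/38 - (-18 - 3*h)) = -6 + (-109/38 + (18 + 3*h)) = -6 + (575/38 + 3*h) = 347/38 + 3*h)
x(j(-1, 8)) - 88*(-87 - 74) = (347/38 + 3*(8 - √(5 + 8))) - 88*(-87 - 74) = (347/38 + 3*(8 - √13)) - 88*(-161) = (347/38 + (24 - 3*√13)) - 1*(-14168) = (1259/38 - 3*√13) + 14168 = 539643/38 - 3*√13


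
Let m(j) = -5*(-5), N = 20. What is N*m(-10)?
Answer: 500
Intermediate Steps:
m(j) = 25
N*m(-10) = 20*25 = 500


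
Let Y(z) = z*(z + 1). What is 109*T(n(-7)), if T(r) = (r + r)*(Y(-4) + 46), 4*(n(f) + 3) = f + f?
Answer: -82186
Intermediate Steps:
n(f) = -3 + f/2 (n(f) = -3 + (f + f)/4 = -3 + (2*f)/4 = -3 + f/2)
Y(z) = z*(1 + z)
T(r) = 116*r (T(r) = (r + r)*(-4*(1 - 4) + 46) = (2*r)*(-4*(-3) + 46) = (2*r)*(12 + 46) = (2*r)*58 = 116*r)
109*T(n(-7)) = 109*(116*(-3 + (1/2)*(-7))) = 109*(116*(-3 - 7/2)) = 109*(116*(-13/2)) = 109*(-754) = -82186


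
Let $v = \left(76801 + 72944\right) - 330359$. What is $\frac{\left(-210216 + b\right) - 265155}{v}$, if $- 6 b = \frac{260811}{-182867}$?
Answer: $\frac{173859250377}{66056680676} \approx 2.632$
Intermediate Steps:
$b = \frac{86937}{365734}$ ($b = - \frac{260811 \frac{1}{-182867}}{6} = - \frac{260811 \left(- \frac{1}{182867}\right)}{6} = \left(- \frac{1}{6}\right) \left(- \frac{260811}{182867}\right) = \frac{86937}{365734} \approx 0.23771$)
$v = -180614$ ($v = 149745 - 330359 = -180614$)
$\frac{\left(-210216 + b\right) - 265155}{v} = \frac{\left(-210216 + \frac{86937}{365734}\right) - 265155}{-180614} = \left(- \frac{76883051607}{365734} - 265155\right) \left(- \frac{1}{180614}\right) = \left(- \frac{173859250377}{365734}\right) \left(- \frac{1}{180614}\right) = \frac{173859250377}{66056680676}$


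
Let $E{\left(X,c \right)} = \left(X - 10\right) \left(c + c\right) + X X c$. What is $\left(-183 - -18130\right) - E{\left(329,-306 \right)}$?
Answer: $33334921$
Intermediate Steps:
$E{\left(X,c \right)} = c X^{2} + 2 c \left(-10 + X\right)$ ($E{\left(X,c \right)} = \left(-10 + X\right) 2 c + c X^{2} = 2 c \left(-10 + X\right) + c X^{2} = c X^{2} + 2 c \left(-10 + X\right)$)
$\left(-183 - -18130\right) - E{\left(329,-306 \right)} = \left(-183 - -18130\right) - - 306 \left(-20 + 329^{2} + 2 \cdot 329\right) = \left(-183 + 18130\right) - - 306 \left(-20 + 108241 + 658\right) = 17947 - \left(-306\right) 108879 = 17947 - -33316974 = 17947 + 33316974 = 33334921$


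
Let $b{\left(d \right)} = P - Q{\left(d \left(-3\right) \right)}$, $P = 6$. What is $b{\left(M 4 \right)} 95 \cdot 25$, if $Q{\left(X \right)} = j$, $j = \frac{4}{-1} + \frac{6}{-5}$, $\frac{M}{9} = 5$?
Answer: $26600$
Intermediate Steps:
$M = 45$ ($M = 9 \cdot 5 = 45$)
$j = - \frac{26}{5}$ ($j = 4 \left(-1\right) + 6 \left(- \frac{1}{5}\right) = -4 - \frac{6}{5} = - \frac{26}{5} \approx -5.2$)
$Q{\left(X \right)} = - \frac{26}{5}$
$b{\left(d \right)} = \frac{56}{5}$ ($b{\left(d \right)} = 6 - - \frac{26}{5} = 6 + \frac{26}{5} = \frac{56}{5}$)
$b{\left(M 4 \right)} 95 \cdot 25 = \frac{56}{5} \cdot 95 \cdot 25 = 1064 \cdot 25 = 26600$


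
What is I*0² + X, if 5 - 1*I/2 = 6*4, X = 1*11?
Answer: 11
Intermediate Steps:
X = 11
I = -38 (I = 10 - 12*4 = 10 - 2*24 = 10 - 48 = -38)
I*0² + X = -38*0² + 11 = -38*0 + 11 = 0 + 11 = 11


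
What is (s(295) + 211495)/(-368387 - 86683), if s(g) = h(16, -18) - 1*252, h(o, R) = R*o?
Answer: -42191/91014 ≈ -0.46357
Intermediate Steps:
s(g) = -540 (s(g) = -18*16 - 1*252 = -288 - 252 = -540)
(s(295) + 211495)/(-368387 - 86683) = (-540 + 211495)/(-368387 - 86683) = 210955/(-455070) = 210955*(-1/455070) = -42191/91014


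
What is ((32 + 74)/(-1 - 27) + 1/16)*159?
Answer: -66303/112 ≈ -591.99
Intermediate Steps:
((32 + 74)/(-1 - 27) + 1/16)*159 = (106/(-28) + 1/16)*159 = (106*(-1/28) + 1/16)*159 = (-53/14 + 1/16)*159 = -417/112*159 = -66303/112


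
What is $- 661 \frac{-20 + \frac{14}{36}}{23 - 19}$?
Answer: $\frac{233333}{72} \approx 3240.7$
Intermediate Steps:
$- 661 \frac{-20 + \frac{14}{36}}{23 - 19} = - 661 \frac{-20 + 14 \cdot \frac{1}{36}}{4} = - 661 \left(-20 + \frac{7}{18}\right) \frac{1}{4} = - 661 \left(\left(- \frac{353}{18}\right) \frac{1}{4}\right) = - \frac{661 \left(-353\right)}{72} = \left(-1\right) \left(- \frac{233333}{72}\right) = \frac{233333}{72}$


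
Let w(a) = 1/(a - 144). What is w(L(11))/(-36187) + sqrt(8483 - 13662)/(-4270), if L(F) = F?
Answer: 1/4812871 - I*sqrt(5179)/4270 ≈ 2.0778e-7 - 0.016854*I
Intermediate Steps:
w(a) = 1/(-144 + a)
w(L(11))/(-36187) + sqrt(8483 - 13662)/(-4270) = 1/((-144 + 11)*(-36187)) + sqrt(8483 - 13662)/(-4270) = -1/36187/(-133) + sqrt(-5179)*(-1/4270) = -1/133*(-1/36187) + (I*sqrt(5179))*(-1/4270) = 1/4812871 - I*sqrt(5179)/4270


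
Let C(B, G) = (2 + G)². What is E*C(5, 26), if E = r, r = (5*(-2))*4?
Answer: -31360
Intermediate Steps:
r = -40 (r = -10*4 = -40)
E = -40
E*C(5, 26) = -40*(2 + 26)² = -40*28² = -40*784 = -31360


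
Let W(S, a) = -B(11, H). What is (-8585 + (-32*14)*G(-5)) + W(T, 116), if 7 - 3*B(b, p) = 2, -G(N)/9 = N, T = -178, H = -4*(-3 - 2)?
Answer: -86240/3 ≈ -28747.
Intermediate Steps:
H = 20 (H = -4*(-5) = 20)
G(N) = -9*N
B(b, p) = 5/3 (B(b, p) = 7/3 - ⅓*2 = 7/3 - ⅔ = 5/3)
W(S, a) = -5/3 (W(S, a) = -1*5/3 = -5/3)
(-8585 + (-32*14)*G(-5)) + W(T, 116) = (-8585 + (-32*14)*(-9*(-5))) - 5/3 = (-8585 - 448*45) - 5/3 = (-8585 - 20160) - 5/3 = -28745 - 5/3 = -86240/3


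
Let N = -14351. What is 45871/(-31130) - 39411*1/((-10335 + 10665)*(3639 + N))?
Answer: -487652381/333464560 ≈ -1.4624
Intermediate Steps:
45871/(-31130) - 39411*1/((-10335 + 10665)*(3639 + N)) = 45871/(-31130) - 39411*1/((-10335 + 10665)*(3639 - 14351)) = 45871*(-1/31130) - 39411/((-10712*330)) = -45871/31130 - 39411/(-3534960) = -45871/31130 - 39411*(-1/3534960) = -45871/31130 + 13137/1178320 = -487652381/333464560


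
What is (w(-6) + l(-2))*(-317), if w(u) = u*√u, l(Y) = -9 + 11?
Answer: -634 + 1902*I*√6 ≈ -634.0 + 4658.9*I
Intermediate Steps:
l(Y) = 2
w(u) = u^(3/2)
(w(-6) + l(-2))*(-317) = ((-6)^(3/2) + 2)*(-317) = (-6*I*√6 + 2)*(-317) = (2 - 6*I*√6)*(-317) = -634 + 1902*I*√6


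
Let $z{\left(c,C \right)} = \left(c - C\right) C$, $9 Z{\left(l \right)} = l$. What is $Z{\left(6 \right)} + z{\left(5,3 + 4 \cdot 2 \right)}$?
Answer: $- \frac{196}{3} \approx -65.333$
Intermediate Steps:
$Z{\left(l \right)} = \frac{l}{9}$
$z{\left(c,C \right)} = C \left(c - C\right)$
$Z{\left(6 \right)} + z{\left(5,3 + 4 \cdot 2 \right)} = \frac{1}{9} \cdot 6 + \left(3 + 4 \cdot 2\right) \left(5 - \left(3 + 4 \cdot 2\right)\right) = \frac{2}{3} + \left(3 + 8\right) \left(5 - \left(3 + 8\right)\right) = \frac{2}{3} + 11 \left(5 - 11\right) = \frac{2}{3} + 11 \left(-6\right) = \frac{2}{3} - 66 = - \frac{196}{3}$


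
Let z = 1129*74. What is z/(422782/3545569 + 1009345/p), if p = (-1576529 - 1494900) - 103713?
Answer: -940534554836239708/2236309457261 ≈ -4.2057e+5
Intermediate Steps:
p = -3175142 (p = -3071429 - 103713 = -3175142)
z = 83546
z/(422782/3545569 + 1009345/p) = 83546/(422782/3545569 + 1009345/(-3175142)) = 83546/(422782*(1/3545569) + 1009345*(-1/3175142)) = 83546/(422782/3545569 - 1009345/3175142) = 83546/(-2236309457261/11257685045798) = 83546*(-11257685045798/2236309457261) = -940534554836239708/2236309457261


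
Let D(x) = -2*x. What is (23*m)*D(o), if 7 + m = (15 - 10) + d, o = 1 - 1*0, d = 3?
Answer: -46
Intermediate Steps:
o = 1 (o = 1 + 0 = 1)
m = 1 (m = -7 + ((15 - 10) + 3) = -7 + (5 + 3) = -7 + 8 = 1)
(23*m)*D(o) = (23*1)*(-2*1) = 23*(-2) = -46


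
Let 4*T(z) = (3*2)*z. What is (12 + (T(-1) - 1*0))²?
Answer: 441/4 ≈ 110.25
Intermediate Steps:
T(z) = 3*z/2 (T(z) = ((3*2)*z)/4 = (6*z)/4 = 3*z/2)
(12 + (T(-1) - 1*0))² = (12 + ((3/2)*(-1) - 1*0))² = (12 + (-3/2 + 0))² = (12 - 3/2)² = (21/2)² = 441/4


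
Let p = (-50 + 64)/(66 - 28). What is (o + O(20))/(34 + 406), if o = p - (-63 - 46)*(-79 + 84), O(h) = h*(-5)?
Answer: 4231/4180 ≈ 1.0122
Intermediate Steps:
O(h) = -5*h
p = 7/19 (p = 14/38 = 14*(1/38) = 7/19 ≈ 0.36842)
o = 10362/19 (o = 7/19 - (-63 - 46)*(-79 + 84) = 7/19 - (-109)*5 = 7/19 - 1*(-545) = 7/19 + 545 = 10362/19 ≈ 545.37)
(o + O(20))/(34 + 406) = (10362/19 - 5*20)/(34 + 406) = (10362/19 - 100)/440 = (8462/19)*(1/440) = 4231/4180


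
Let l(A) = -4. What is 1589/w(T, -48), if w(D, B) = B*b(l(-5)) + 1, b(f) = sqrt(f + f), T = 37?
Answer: 1589/18433 + 152544*I*sqrt(2)/18433 ≈ 0.086204 + 11.703*I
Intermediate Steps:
b(f) = sqrt(2)*sqrt(f) (b(f) = sqrt(2*f) = sqrt(2)*sqrt(f))
w(D, B) = 1 + 2*I*B*sqrt(2) (w(D, B) = B*(sqrt(2)*sqrt(-4)) + 1 = B*(sqrt(2)*(2*I)) + 1 = B*(2*I*sqrt(2)) + 1 = 2*I*B*sqrt(2) + 1 = 1 + 2*I*B*sqrt(2))
1589/w(T, -48) = 1589/(1 + 2*I*(-48)*sqrt(2)) = 1589/(1 - 96*I*sqrt(2))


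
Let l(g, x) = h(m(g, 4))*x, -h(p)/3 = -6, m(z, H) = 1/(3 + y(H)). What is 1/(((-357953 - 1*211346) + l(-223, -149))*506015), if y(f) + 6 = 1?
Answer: -1/289430965715 ≈ -3.4551e-12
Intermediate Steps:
y(f) = -5 (y(f) = -6 + 1 = -5)
m(z, H) = -½ (m(z, H) = 1/(3 - 5) = 1/(-2) = -½)
h(p) = 18 (h(p) = -3*(-6) = 18)
l(g, x) = 18*x
1/(((-357953 - 1*211346) + l(-223, -149))*506015) = 1/(((-357953 - 1*211346) + 18*(-149))*506015) = (1/506015)/((-357953 - 211346) - 2682) = (1/506015)/(-569299 - 2682) = (1/506015)/(-571981) = -1/571981*1/506015 = -1/289430965715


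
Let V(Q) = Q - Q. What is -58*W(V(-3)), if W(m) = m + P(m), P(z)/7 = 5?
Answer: -2030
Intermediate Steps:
P(z) = 35 (P(z) = 7*5 = 35)
V(Q) = 0
W(m) = 35 + m (W(m) = m + 35 = 35 + m)
-58*W(V(-3)) = -58*(35 + 0) = -58*35 = -2030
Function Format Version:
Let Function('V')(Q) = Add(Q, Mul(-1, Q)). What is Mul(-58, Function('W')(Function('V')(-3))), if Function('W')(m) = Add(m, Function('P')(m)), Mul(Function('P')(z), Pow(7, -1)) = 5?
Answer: -2030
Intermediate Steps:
Function('P')(z) = 35 (Function('P')(z) = Mul(7, 5) = 35)
Function('V')(Q) = 0
Function('W')(m) = Add(35, m) (Function('W')(m) = Add(m, 35) = Add(35, m))
Mul(-58, Function('W')(Function('V')(-3))) = Mul(-58, Add(35, 0)) = Mul(-58, 35) = -2030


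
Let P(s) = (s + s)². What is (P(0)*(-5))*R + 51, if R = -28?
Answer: 51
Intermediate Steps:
P(s) = 4*s² (P(s) = (2*s)² = 4*s²)
(P(0)*(-5))*R + 51 = ((4*0²)*(-5))*(-28) + 51 = ((4*0)*(-5))*(-28) + 51 = (0*(-5))*(-28) + 51 = 0*(-28) + 51 = 0 + 51 = 51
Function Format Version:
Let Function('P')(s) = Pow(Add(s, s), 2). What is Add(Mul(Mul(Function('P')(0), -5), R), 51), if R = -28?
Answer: 51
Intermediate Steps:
Function('P')(s) = Mul(4, Pow(s, 2)) (Function('P')(s) = Pow(Mul(2, s), 2) = Mul(4, Pow(s, 2)))
Add(Mul(Mul(Function('P')(0), -5), R), 51) = Add(Mul(Mul(Mul(4, Pow(0, 2)), -5), -28), 51) = Add(Mul(Mul(Mul(4, 0), -5), -28), 51) = Add(Mul(Mul(0, -5), -28), 51) = Add(Mul(0, -28), 51) = Add(0, 51) = 51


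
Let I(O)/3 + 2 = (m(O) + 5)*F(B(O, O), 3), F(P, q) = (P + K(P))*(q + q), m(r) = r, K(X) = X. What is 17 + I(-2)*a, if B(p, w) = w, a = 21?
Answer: -4645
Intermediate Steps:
F(P, q) = 4*P*q (F(P, q) = (P + P)*(q + q) = (2*P)*(2*q) = 4*P*q)
I(O) = -6 + 36*O*(5 + O) (I(O) = -6 + 3*((O + 5)*(4*O*3)) = -6 + 3*((5 + O)*(12*O)) = -6 + 3*(12*O*(5 + O)) = -6 + 36*O*(5 + O))
17 + I(-2)*a = 17 + (-6 + 36*(-2)**2 + 180*(-2))*21 = 17 + (-6 + 36*4 - 360)*21 = 17 + (-6 + 144 - 360)*21 = 17 - 222*21 = 17 - 4662 = -4645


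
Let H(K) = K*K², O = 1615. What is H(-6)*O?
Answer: -348840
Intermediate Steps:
H(K) = K³
H(-6)*O = (-6)³*1615 = -216*1615 = -348840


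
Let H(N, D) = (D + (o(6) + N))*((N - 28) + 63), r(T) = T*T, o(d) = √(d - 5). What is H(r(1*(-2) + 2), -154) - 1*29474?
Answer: -34829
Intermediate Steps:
o(d) = √(-5 + d)
r(T) = T²
H(N, D) = (35 + N)*(1 + D + N) (H(N, D) = (D + (√(-5 + 6) + N))*((N - 28) + 63) = (D + (√1 + N))*((-28 + N) + 63) = (D + (1 + N))*(35 + N) = (1 + D + N)*(35 + N) = (35 + N)*(1 + D + N))
H(r(1*(-2) + 2), -154) - 1*29474 = (35 + ((1*(-2) + 2)²)² + 35*(-154) + 36*(1*(-2) + 2)² - 154*(1*(-2) + 2)²) - 1*29474 = (35 + ((-2 + 2)²)² - 5390 + 36*(-2 + 2)² - 154*(-2 + 2)²) - 29474 = (35 + (0²)² - 5390 + 36*0² - 154*0²) - 29474 = (35 + 0² - 5390 + 36*0 - 154*0) - 29474 = (35 + 0 - 5390 + 0 + 0) - 29474 = -5355 - 29474 = -34829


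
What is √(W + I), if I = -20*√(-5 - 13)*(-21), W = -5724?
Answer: 6*√(-159 + 35*I*√2) ≈ 11.639 + 76.547*I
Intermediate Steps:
I = 1260*I*√2 (I = -60*I*√2*(-21) = 1260*I*√2 ≈ 1781.9*I)
√(W + I) = √(-5724 + 1260*I*√2)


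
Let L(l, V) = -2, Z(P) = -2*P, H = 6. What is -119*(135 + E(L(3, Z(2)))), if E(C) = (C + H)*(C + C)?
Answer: -14161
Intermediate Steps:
E(C) = 2*C*(6 + C) (E(C) = (C + 6)*(C + C) = (6 + C)*(2*C) = 2*C*(6 + C))
-119*(135 + E(L(3, Z(2)))) = -119*(135 + 2*(-2)*(6 - 2)) = -119*(135 + 2*(-2)*4) = -119*(135 - 16) = -119*119 = -14161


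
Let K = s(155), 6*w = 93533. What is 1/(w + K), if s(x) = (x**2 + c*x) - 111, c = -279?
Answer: -6/22453 ≈ -0.00026722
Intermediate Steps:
w = 93533/6 (w = (1/6)*93533 = 93533/6 ≈ 15589.)
s(x) = -111 + x**2 - 279*x (s(x) = (x**2 - 279*x) - 111 = -111 + x**2 - 279*x)
K = -19331 (K = -111 + 155**2 - 279*155 = -111 + 24025 - 43245 = -19331)
1/(w + K) = 1/(93533/6 - 19331) = 1/(-22453/6) = -6/22453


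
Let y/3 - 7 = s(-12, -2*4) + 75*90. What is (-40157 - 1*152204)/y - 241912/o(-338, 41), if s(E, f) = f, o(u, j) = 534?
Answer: -277817391/600661 ≈ -462.52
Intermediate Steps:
y = 20247 (y = 21 + 3*(-2*4 + 75*90) = 21 + 3*(-8 + 6750) = 21 + 3*6742 = 21 + 20226 = 20247)
(-40157 - 1*152204)/y - 241912/o(-338, 41) = (-40157 - 1*152204)/20247 - 241912/534 = (-40157 - 152204)*(1/20247) - 241912*1/534 = -192361*1/20247 - 120956/267 = -192361/20247 - 120956/267 = -277817391/600661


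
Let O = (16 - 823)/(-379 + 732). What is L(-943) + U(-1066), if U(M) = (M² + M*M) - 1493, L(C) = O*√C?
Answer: 2271219 - 807*I*√943/353 ≈ 2.2712e+6 - 70.203*I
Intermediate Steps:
O = -807/353 ≈ -2.2861
L(C) = -807*√C/353
U(M) = -1493 + 2*M² (U(M) = (M² + M²) - 1493 = 2*M² - 1493 = -1493 + 2*M²)
L(-943) + U(-1066) = -807*I*√943/353 + (-1493 + 2*(-1066)²) = -807*I*√943/353 + (-1493 + 2*1136356) = -807*I*√943/353 + (-1493 + 2272712) = -807*I*√943/353 + 2271219 = 2271219 - 807*I*√943/353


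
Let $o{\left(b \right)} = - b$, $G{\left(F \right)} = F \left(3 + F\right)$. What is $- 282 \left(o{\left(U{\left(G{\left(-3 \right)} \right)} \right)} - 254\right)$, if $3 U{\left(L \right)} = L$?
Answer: $71628$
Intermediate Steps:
$U{\left(L \right)} = \frac{L}{3}$
$- 282 \left(o{\left(U{\left(G{\left(-3 \right)} \right)} \right)} - 254\right) = - 282 \left(- \frac{\left(-3\right) \left(3 - 3\right)}{3} - 254\right) = - 282 \left(- \frac{\left(-3\right) 0}{3} - 254\right) = - 282 \left(- \frac{0}{3} - 254\right) = - 282 \left(\left(-1\right) 0 - 254\right) = - 282 \left(0 - 254\right) = \left(-282\right) \left(-254\right) = 71628$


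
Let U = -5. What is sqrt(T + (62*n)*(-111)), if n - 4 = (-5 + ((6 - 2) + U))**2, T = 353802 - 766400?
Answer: I*sqrt(687878) ≈ 829.38*I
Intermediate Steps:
T = -412598
n = 40 (n = 4 + (-5 + ((6 - 2) - 5))**2 = 4 + (-5 + (4 - 5))**2 = 4 + (-5 - 1)**2 = 4 + (-6)**2 = 4 + 36 = 40)
sqrt(T + (62*n)*(-111)) = sqrt(-412598 + (62*40)*(-111)) = sqrt(-412598 + 2480*(-111)) = sqrt(-412598 - 275280) = sqrt(-687878) = I*sqrt(687878)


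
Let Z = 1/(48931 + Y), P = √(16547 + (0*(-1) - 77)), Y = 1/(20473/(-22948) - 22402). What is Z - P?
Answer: 514101569/25155503849791 - 3*√1830 ≈ -128.34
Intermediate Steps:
Y = -22948/514101569 (Y = 1/(20473*(-1/22948) - 22402) = 1/(-20473/22948 - 22402) = 1/(-514101569/22948) = -22948/514101569 ≈ -4.4637e-5)
P = 3*√1830 (P = √(16547 + (0 - 77)) = √(16547 - 77) = √16470 = 3*√1830 ≈ 128.34)
Z = 514101569/25155503849791 (Z = 1/(48931 - 22948/514101569) = 1/(25155503849791/514101569) = 514101569/25155503849791 ≈ 2.0437e-5)
Z - P = 514101569/25155503849791 - 3*√1830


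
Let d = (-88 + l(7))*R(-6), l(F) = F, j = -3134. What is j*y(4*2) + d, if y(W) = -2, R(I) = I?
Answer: 6754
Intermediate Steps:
d = 486 (d = (-88 + 7)*(-6) = -81*(-6) = 486)
j*y(4*2) + d = -3134*(-2) + 486 = 6268 + 486 = 6754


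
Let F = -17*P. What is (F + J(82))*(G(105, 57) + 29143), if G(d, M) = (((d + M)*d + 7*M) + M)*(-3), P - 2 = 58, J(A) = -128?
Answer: 26696740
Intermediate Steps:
P = 60 (P = 2 + 58 = 60)
F = -1020 (F = -17*60 = -1020)
G(d, M) = -24*M - 3*d*(M + d) (G(d, M) = (((M + d)*d + 7*M) + M)*(-3) = ((d*(M + d) + 7*M) + M)*(-3) = ((7*M + d*(M + d)) + M)*(-3) = (8*M + d*(M + d))*(-3) = -24*M - 3*d*(M + d))
(F + J(82))*(G(105, 57) + 29143) = (-1020 - 128)*((-24*57 - 3*105**2 - 3*57*105) + 29143) = -1148*((-1368 - 3*11025 - 17955) + 29143) = -1148*((-1368 - 33075 - 17955) + 29143) = -1148*(-52398 + 29143) = -1148*(-23255) = 26696740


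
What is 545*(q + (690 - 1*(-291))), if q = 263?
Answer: 677980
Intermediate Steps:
545*(q + (690 - 1*(-291))) = 545*(263 + (690 - 1*(-291))) = 545*(263 + (690 + 291)) = 545*(263 + 981) = 545*1244 = 677980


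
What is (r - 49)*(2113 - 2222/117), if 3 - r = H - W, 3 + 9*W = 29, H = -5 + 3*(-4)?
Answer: -57574765/1053 ≈ -54677.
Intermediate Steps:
H = -17 (H = -5 - 12 = -17)
W = 26/9 (W = -⅓ + (⅑)*29 = -⅓ + 29/9 = 26/9 ≈ 2.8889)
r = 206/9 (r = 3 - (-17 - 1*26/9) = 3 - (-17 - 26/9) = 3 - 1*(-179/9) = 3 + 179/9 = 206/9 ≈ 22.889)
(r - 49)*(2113 - 2222/117) = (206/9 - 49)*(2113 - 2222/117) = -235*(2113 - 2222*1/117)/9 = -235*(2113 - 2222/117)/9 = -235/9*244999/117 = -57574765/1053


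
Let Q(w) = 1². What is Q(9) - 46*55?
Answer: -2529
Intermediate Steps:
Q(w) = 1
Q(9) - 46*55 = 1 - 46*55 = 1 - 2530 = -2529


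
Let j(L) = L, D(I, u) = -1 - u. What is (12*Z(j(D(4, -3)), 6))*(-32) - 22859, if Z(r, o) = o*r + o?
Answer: -29771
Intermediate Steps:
Z(r, o) = o + o*r
(12*Z(j(D(4, -3)), 6))*(-32) - 22859 = (12*(6*(1 + (-1 - 1*(-3)))))*(-32) - 22859 = (12*(6*(1 + (-1 + 3))))*(-32) - 22859 = (12*(6*(1 + 2)))*(-32) - 22859 = (12*(6*3))*(-32) - 22859 = (12*18)*(-32) - 22859 = 216*(-32) - 22859 = -6912 - 22859 = -29771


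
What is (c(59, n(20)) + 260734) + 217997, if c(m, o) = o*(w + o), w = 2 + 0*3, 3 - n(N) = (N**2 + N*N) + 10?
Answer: 1128366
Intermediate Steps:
n(N) = -7 - 2*N**2 (n(N) = 3 - ((N**2 + N*N) + 10) = 3 - ((N**2 + N**2) + 10) = 3 - (2*N**2 + 10) = 3 - (10 + 2*N**2) = 3 + (-10 - 2*N**2) = -7 - 2*N**2)
w = 2 (w = 2 + 0 = 2)
c(m, o) = o*(2 + o)
(c(59, n(20)) + 260734) + 217997 = ((-7 - 2*20**2)*(2 + (-7 - 2*20**2)) + 260734) + 217997 = ((-7 - 2*400)*(2 + (-7 - 2*400)) + 260734) + 217997 = ((-7 - 800)*(2 + (-7 - 800)) + 260734) + 217997 = (-807*(2 - 807) + 260734) + 217997 = (-807*(-805) + 260734) + 217997 = (649635 + 260734) + 217997 = 910369 + 217997 = 1128366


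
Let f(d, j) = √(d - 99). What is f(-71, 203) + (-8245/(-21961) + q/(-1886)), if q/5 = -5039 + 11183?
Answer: -329545925/20709223 + I*√170 ≈ -15.913 + 13.038*I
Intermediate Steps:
q = 30720 (q = 5*(-5039 + 11183) = 5*6144 = 30720)
f(d, j) = √(-99 + d)
f(-71, 203) + (-8245/(-21961) + q/(-1886)) = √(-99 - 71) + (-8245/(-21961) + 30720/(-1886)) = √(-170) + (-8245*(-1/21961) + 30720*(-1/1886)) = I*√170 + (8245/21961 - 15360/943) = I*√170 - 329545925/20709223 = -329545925/20709223 + I*√170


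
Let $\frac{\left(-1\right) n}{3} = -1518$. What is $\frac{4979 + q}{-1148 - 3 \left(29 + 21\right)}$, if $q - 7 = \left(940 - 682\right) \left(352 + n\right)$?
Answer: $- \frac{635367}{649} \approx -978.99$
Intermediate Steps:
$n = 4554$ ($n = \left(-3\right) \left(-1518\right) = 4554$)
$q = 1265755$ ($q = 7 + \left(940 - 682\right) \left(352 + 4554\right) = 7 + 258 \cdot 4906 = 7 + 1265748 = 1265755$)
$\frac{4979 + q}{-1148 - 3 \left(29 + 21\right)} = \frac{4979 + 1265755}{-1148 - 3 \left(29 + 21\right)} = \frac{1270734}{-1148 - 150} = \frac{1270734}{-1298} = 1270734 \left(- \frac{1}{1298}\right) = - \frac{635367}{649}$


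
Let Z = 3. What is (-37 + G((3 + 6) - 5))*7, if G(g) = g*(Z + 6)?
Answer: -7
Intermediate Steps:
G(g) = 9*g (G(g) = g*(3 + 6) = g*9 = 9*g)
(-37 + G((3 + 6) - 5))*7 = (-37 + 9*((3 + 6) - 5))*7 = (-37 + 9*(9 - 5))*7 = (-37 + 9*4)*7 = (-37 + 36)*7 = -1*7 = -7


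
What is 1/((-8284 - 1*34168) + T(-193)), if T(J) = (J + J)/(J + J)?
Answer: -1/42451 ≈ -2.3557e-5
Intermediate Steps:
T(J) = 1 (T(J) = (2*J)/((2*J)) = (2*J)*(1/(2*J)) = 1)
1/((-8284 - 1*34168) + T(-193)) = 1/((-8284 - 1*34168) + 1) = 1/((-8284 - 34168) + 1) = 1/(-42452 + 1) = 1/(-42451) = -1/42451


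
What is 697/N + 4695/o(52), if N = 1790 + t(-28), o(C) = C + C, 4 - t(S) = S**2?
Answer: 2407219/52520 ≈ 45.834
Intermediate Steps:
t(S) = 4 - S**2
o(C) = 2*C
N = 1010 (N = 1790 + (4 - 1*(-28)**2) = 1790 + (4 - 1*784) = 1790 + (4 - 784) = 1790 - 780 = 1010)
697/N + 4695/o(52) = 697/1010 + 4695/((2*52)) = 697*(1/1010) + 4695/104 = 697/1010 + 4695*(1/104) = 697/1010 + 4695/104 = 2407219/52520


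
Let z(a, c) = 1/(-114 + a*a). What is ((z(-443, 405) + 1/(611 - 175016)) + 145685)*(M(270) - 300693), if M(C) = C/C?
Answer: -42813693827571497324/977340705 ≈ -4.3806e+10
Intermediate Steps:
M(C) = 1
z(a, c) = 1/(-114 + a²)
((z(-443, 405) + 1/(611 - 175016)) + 145685)*(M(270) - 300693) = ((1/(-114 + (-443)²) + 1/(611 - 175016)) + 145685)*(1 - 300693) = ((1/(-114 + 196249) + 1/(-174405)) + 145685)*(-300692) = ((1/196135 - 1/174405) + 145685)*(-300692) = (-4346/6841384935 + 145685)*(-300692) = (996687164251129/6841384935)*(-300692) = -42813693827571497324/977340705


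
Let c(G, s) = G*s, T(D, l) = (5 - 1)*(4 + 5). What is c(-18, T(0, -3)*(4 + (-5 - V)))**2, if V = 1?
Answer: 1679616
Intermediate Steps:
T(D, l) = 36 (T(D, l) = 4*9 = 36)
c(-18, T(0, -3)*(4 + (-5 - V)))**2 = (-648*(4 + (-5 - 1*1)))**2 = (-648*(4 + (-5 - 1)))**2 = (-648*(4 - 6))**2 = (-648*(-2))**2 = (-18*(-72))**2 = 1296**2 = 1679616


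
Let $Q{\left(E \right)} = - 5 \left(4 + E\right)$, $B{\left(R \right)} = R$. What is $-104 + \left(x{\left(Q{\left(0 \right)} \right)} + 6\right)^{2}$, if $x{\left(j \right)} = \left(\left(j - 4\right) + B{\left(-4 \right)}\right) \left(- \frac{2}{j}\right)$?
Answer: $- \frac{2344}{25} \approx -93.76$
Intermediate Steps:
$Q{\left(E \right)} = -20 - 5 E$
$x{\left(j \right)} = - \frac{2 \left(-8 + j\right)}{j}$ ($x{\left(j \right)} = \left(\left(j - 4\right) - 4\right) \left(- \frac{2}{j}\right) = \left(\left(-4 + j\right) - 4\right) \left(- \frac{2}{j}\right) = \left(-8 + j\right) \left(- \frac{2}{j}\right) = - \frac{2 \left(-8 + j\right)}{j}$)
$-104 + \left(x{\left(Q{\left(0 \right)} \right)} + 6\right)^{2} = -104 + \left(\left(-2 + \frac{16}{-20 - 0}\right) + 6\right)^{2} = -104 + \left(\left(-2 + \frac{16}{-20 + 0}\right) + 6\right)^{2} = -104 + \left(\left(-2 + \frac{16}{-20}\right) + 6\right)^{2} = -104 + \left(\left(-2 + 16 \left(- \frac{1}{20}\right)\right) + 6\right)^{2} = -104 + \left(\left(-2 - \frac{4}{5}\right) + 6\right)^{2} = -104 + \left(- \frac{14}{5} + 6\right)^{2} = -104 + \left(\frac{16}{5}\right)^{2} = -104 + \frac{256}{25} = - \frac{2344}{25}$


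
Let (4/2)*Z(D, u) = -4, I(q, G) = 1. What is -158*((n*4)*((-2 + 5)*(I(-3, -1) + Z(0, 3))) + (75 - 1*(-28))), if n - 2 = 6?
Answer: -1106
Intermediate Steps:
n = 8 (n = 2 + 6 = 8)
Z(D, u) = -2 (Z(D, u) = (½)*(-4) = -2)
-158*((n*4)*((-2 + 5)*(I(-3, -1) + Z(0, 3))) + (75 - 1*(-28))) = -158*((8*4)*((-2 + 5)*(1 - 2)) + (75 - 1*(-28))) = -158*(32*(3*(-1)) + (75 + 28)) = -158*(32*(-3) + 103) = -158*(-96 + 103) = -158*7 = -1106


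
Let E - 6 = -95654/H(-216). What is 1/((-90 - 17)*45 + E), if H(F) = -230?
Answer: -115/505208 ≈ -0.00022763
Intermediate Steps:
E = 48517/115 (E = 6 - 95654/(-230) = 6 - 95654*(-1/230) = 6 + 47827/115 = 48517/115 ≈ 421.89)
1/((-90 - 17)*45 + E) = 1/((-90 - 17)*45 + 48517/115) = 1/(-107*45 + 48517/115) = 1/(-4815 + 48517/115) = 1/(-505208/115) = -115/505208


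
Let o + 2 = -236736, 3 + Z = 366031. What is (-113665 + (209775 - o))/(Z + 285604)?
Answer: 71/139 ≈ 0.51079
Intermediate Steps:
Z = 366028 (Z = -3 + 366031 = 366028)
o = -236738 (o = -2 - 236736 = -236738)
(-113665 + (209775 - o))/(Z + 285604) = (-113665 + (209775 - 1*(-236738)))/(366028 + 285604) = (-113665 + (209775 + 236738))/651632 = (-113665 + 446513)*(1/651632) = 332848*(1/651632) = 71/139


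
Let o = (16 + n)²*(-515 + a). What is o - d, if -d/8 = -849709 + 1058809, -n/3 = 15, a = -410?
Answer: 894875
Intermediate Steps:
n = -45 (n = -3*15 = -45)
o = -777925 (o = (16 - 45)²*(-515 - 410) = (-29)²*(-925) = 841*(-925) = -777925)
d = -1672800 (d = -8*(-849709 + 1058809) = -8*209100 = -1672800)
o - d = -777925 - 1*(-1672800) = -777925 + 1672800 = 894875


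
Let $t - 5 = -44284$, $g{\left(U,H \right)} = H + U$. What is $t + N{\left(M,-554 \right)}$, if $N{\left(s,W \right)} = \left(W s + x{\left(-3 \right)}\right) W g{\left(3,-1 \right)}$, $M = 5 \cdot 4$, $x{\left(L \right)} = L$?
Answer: $12235685$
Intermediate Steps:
$t = -44279$ ($t = 5 - 44284 = -44279$)
$M = 20$
$N{\left(s,W \right)} = 2 W \left(-3 + W s\right)$ ($N{\left(s,W \right)} = \left(W s - 3\right) W \left(-1 + 3\right) = \left(-3 + W s\right) W 2 = W \left(-3 + W s\right) 2 = 2 W \left(-3 + W s\right)$)
$t + N{\left(M,-554 \right)} = -44279 + 2 \left(-554\right) \left(-3 - 11080\right) = -44279 + 2 \left(-554\right) \left(-11083\right) = -44279 + 12279964 = 12235685$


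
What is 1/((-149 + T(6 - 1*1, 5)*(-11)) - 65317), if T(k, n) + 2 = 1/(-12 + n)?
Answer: -7/458097 ≈ -1.5281e-5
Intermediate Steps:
T(k, n) = -2 + 1/(-12 + n)
1/((-149 + T(6 - 1*1, 5)*(-11)) - 65317) = 1/((-149 + ((25 - 2*5)/(-12 + 5))*(-11)) - 65317) = 1/((-149 + ((25 - 10)/(-7))*(-11)) - 65317) = 1/((-149 - 1/7*15*(-11)) - 65317) = 1/((-149 - 15/7*(-11)) - 65317) = 1/((-149 + 165/7) - 65317) = 1/(-878/7 - 65317) = 1/(-458097/7) = -7/458097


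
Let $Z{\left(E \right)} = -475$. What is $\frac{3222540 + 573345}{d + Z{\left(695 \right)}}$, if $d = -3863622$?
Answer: $- \frac{3795885}{3864097} \approx -0.98235$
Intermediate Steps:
$\frac{3222540 + 573345}{d + Z{\left(695 \right)}} = \frac{3222540 + 573345}{-3863622 - 475} = \frac{3795885}{-3864097} = 3795885 \left(- \frac{1}{3864097}\right) = - \frac{3795885}{3864097}$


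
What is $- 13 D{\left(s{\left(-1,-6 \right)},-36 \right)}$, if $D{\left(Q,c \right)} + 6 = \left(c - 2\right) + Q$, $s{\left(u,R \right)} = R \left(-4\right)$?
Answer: $260$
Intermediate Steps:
$s{\left(u,R \right)} = - 4 R$
$D{\left(Q,c \right)} = -8 + Q + c$ ($D{\left(Q,c \right)} = -6 + \left(\left(c - 2\right) + Q\right) = -6 + \left(\left(-2 + c\right) + Q\right) = -6 + \left(-2 + Q + c\right) = -8 + Q + c$)
$- 13 D{\left(s{\left(-1,-6 \right)},-36 \right)} = - 13 \left(-8 - -24 - 36\right) = - 13 \left(-8 + 24 - 36\right) = \left(-13\right) \left(-20\right) = 260$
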